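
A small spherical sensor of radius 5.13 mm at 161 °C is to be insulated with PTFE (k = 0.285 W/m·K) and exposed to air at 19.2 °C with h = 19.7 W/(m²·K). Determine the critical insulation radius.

r_cr = 2.89 cm

For a sphere, r_cr = 2k_ins/h = 2·0.285/19.7 = 0.0289 m = 2.89 cm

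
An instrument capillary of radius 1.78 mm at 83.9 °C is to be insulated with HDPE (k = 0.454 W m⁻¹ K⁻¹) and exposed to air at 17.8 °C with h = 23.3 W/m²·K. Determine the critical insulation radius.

r_cr = 1.95 cm

For a cylinder, r_cr = k_ins/h = 0.454/23.3 = 0.0195 m = 1.95 cm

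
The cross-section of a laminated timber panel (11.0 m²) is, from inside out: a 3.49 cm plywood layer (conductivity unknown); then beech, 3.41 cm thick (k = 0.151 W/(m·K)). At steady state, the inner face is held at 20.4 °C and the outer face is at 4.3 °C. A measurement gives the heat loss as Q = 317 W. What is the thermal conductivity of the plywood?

k = 0.105 W/m·K

ΣR = ΔT/Q = |20.4 − 4.3|/317 = 0.05079 K/W
Known resistances:
  R_beech = L/(kA) = 0.0341/(0.151·11.0) = 0.02053 K/W
R_plywood = ΣR − ΣR_known = 0.05079 − 0.02053 = 0.03026 K/W
L/(kA) = 0.03026 ⇒ k = 0.0349/(0.03026·11.0) = 0.105 W/m·K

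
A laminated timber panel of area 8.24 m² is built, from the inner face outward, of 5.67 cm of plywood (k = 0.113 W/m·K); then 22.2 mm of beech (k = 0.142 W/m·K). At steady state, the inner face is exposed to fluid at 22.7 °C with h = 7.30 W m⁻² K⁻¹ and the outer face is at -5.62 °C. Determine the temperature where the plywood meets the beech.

T = -0.05 °C

Treat each layer as a resistance in series:
  R_conv,in = 1/(hA) = 1/(7.30·8.24) = 0.01662 K/W
  R_plywood = L/(kA) = 0.0567/(0.113·8.24) = 0.06089 K/W
  R_beech = L/(kA) = 0.0222/(0.142·8.24) = 0.01897 K/W
ΣR = 0.01662 + 0.06089 + 0.01897 = 0.09648 K/W
Q = ΔT/ΣR = (22.7 °C − -5.62 °C)/0.09648 = 293.5 W
From the inner boundary to the plywood/beech interface, ΣR_partial = 0.07751 K/W.
T_interface = T_in − Q·ΣR_partial = 22.7 °C − (293.5)(0.07751) = -0.05 °C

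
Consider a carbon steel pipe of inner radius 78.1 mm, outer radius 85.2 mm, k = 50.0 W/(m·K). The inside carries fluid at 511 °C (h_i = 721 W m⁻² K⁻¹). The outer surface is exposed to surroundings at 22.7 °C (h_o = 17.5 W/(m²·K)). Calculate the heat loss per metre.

Q' = 4.45 kW/m

Resistance network (inner→outer):
  R'_conv,in = 1/(2πr h) = 1/(2π·0.0781·721) = 0.002826 m·K/W
  R'_carbon steel = ln(0.0852/0.0781)/(2πk) = 0.08701/(2π·50.0) = 2.770×10^-4 m·K/W
  R'_conv,out = 1/(2πr h) = 1/(2π·0.0852·17.5) = 0.1067 m·K/W
ΣR = 0.002826 + 2.770×10^-4 + 0.1067 = 0.1098 m·K/W
Q' = ΔT/ΣR = (511 °C − 22.7 °C)/0.1098 = 4450 W/m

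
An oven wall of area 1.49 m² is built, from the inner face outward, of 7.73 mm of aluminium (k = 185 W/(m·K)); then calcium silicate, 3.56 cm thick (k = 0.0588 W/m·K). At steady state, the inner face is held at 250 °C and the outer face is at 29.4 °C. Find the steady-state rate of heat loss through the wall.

Q = 543 W

Treat each layer as a resistance in series:
  R_aluminium = L/(kA) = 0.00773/(185·1.49) = 2.804×10^-5 K/W
  R_calcium silicate = L/(kA) = 0.0356/(0.0588·1.49) = 0.4063 K/W
ΣR = 2.804×10^-5 + 0.4063 = 0.4063 K/W
Q = ΔT/ΣR = (250 °C − 29.4 °C)/0.4063 = 543 W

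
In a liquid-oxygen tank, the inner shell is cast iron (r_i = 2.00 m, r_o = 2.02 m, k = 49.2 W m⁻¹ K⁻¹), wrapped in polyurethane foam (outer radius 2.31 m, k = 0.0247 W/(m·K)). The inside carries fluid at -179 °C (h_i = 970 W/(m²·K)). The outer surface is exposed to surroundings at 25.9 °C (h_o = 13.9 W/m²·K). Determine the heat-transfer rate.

Series thermal resistances, inner to outer:
  R_conv,in = 1/(4πr²h) = 1/(4π·2.00²·970) = 2.051×10^-5 K/W
  R_cast iron = (1/2.00 − 1/2.02)/(4πk) = 0.004950/(4π·49.2) = 8.007×10^-6 K/W
  R_polyurethane foam = (1/2.02 − 1/2.31)/(4πk) = 0.06215/(4π·0.0247) = 0.2002 K/W
  R_conv,out = 1/(4πr²h) = 1/(4π·2.31²·13.9) = 0.001073 K/W
ΣR = 2.051×10^-5 + 8.007×10^-6 + 0.2002 + 0.001073 = 0.2013 K/W
Q = ΔT/ΣR = (-179 °C − 25.9 °C)/0.2013 = -1020 W
(Negative Q ⇒ heat flows inward; heat gain = 1020 W.)

Q = 1020 W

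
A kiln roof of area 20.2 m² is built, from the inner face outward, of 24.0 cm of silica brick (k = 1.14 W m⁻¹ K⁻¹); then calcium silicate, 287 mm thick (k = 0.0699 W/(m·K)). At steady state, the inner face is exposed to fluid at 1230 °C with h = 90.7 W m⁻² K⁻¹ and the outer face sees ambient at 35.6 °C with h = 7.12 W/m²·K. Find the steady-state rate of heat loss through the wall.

Q = 5.40 kW

Series thermal resistances, inner to outer:
  R_conv,in = 1/(hA) = 1/(90.7·20.2) = 5.458×10^-4 K/W
  R_silica brick = L/(kA) = 0.240/(1.14·20.2) = 0.01042 K/W
  R_calcium silicate = L/(kA) = 0.287/(0.0699·20.2) = 0.2033 K/W
  R_conv,out = 1/(hA) = 1/(7.12·20.2) = 0.006953 K/W
ΣR = 5.458×10^-4 + 0.01042 + 0.2033 + 0.006953 = 0.2212 K/W
Q = ΔT/ΣR = (1230 °C − 35.6 °C)/0.2212 = 5400 W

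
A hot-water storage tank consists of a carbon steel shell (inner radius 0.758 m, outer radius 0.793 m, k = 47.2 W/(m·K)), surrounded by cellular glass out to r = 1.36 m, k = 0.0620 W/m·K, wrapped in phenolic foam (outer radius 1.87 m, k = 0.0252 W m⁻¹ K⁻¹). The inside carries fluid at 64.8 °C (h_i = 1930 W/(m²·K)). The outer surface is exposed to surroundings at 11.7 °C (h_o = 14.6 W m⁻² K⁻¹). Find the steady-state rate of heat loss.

Treat each layer as a resistance in series:
  R_conv,in = 1/(4πr²h) = 1/(4π·0.758²·1930) = 7.176×10^-5 K/W
  R_carbon steel = (1/0.758 − 1/0.793)/(4πk) = 0.05823/(4π·47.2) = 9.817×10^-5 K/W
  R_cellular glass = (1/0.793 − 1/1.36)/(4πk) = 0.5257/(4π·0.0620) = 0.6748 K/W
  R_phenolic foam = (1/1.36 − 1/1.87)/(4πk) = 0.2005/(4π·0.0252) = 0.6333 K/W
  R_conv,out = 1/(4πr²h) = 1/(4π·1.87²·14.6) = 0.001559 K/W
ΣR = 7.176×10^-5 + 9.817×10^-5 + 0.6748 + 0.6333 + 0.001559 = 1.310 K/W
Q = ΔT/ΣR = (64.8 °C − 11.7 °C)/1.310 = 40.5 W

Q = 40.5 W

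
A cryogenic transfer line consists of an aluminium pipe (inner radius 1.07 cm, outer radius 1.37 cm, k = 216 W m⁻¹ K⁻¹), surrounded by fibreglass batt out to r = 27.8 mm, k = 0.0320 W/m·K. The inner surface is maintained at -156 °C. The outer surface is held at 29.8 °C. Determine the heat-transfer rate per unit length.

Resistance network (inner→outer):
  R'_aluminium = ln(0.0137/0.0107)/(2πk) = 0.2472/(2π·216) = 1.821×10^-4 m·K/W
  R'_fibreglass batt = ln(0.0278/0.0137)/(2πk) = 0.7076/(2π·0.0320) = 3.520 m·K/W
ΣR = 1.821×10^-4 + 3.520 = 3.520 m·K/W
Q' = ΔT/ΣR = (-156 °C − 29.8 °C)/3.520 = -52.8 W/m
(Negative Q' ⇒ heat flows inward; heat gain = 52.8 W/m.)

Q' = 52.8 W/m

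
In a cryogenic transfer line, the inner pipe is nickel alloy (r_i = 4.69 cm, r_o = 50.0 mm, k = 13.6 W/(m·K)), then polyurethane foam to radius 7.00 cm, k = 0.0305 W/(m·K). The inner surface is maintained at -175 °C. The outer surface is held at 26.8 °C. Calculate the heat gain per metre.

Q' = 115 W/m

Series thermal resistances, inner to outer:
  R'_nickel alloy = ln(0.0500/0.0469)/(2πk) = 0.06401/(2π·13.6) = 7.490×10^-4 m·K/W
  R'_polyurethane foam = ln(0.0700/0.0500)/(2πk) = 0.3365/(2π·0.0305) = 1.756 m·K/W
ΣR = 7.490×10^-4 + 1.756 = 1.757 m·K/W
Q' = ΔT/ΣR = (-175 °C − 26.8 °C)/1.757 = -115 W/m
(Negative Q' ⇒ heat flows inward; heat gain = 115 W/m.)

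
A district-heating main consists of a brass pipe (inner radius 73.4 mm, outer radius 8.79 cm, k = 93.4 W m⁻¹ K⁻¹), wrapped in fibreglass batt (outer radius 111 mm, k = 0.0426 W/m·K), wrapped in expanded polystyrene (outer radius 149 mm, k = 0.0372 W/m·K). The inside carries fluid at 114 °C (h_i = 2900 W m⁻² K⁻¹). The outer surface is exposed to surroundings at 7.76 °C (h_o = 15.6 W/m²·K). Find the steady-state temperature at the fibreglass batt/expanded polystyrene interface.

T = 71.9 °C

Series thermal resistances, inner to outer:
  R'_conv,in = 1/(2πr h) = 1/(2π·0.0734·2900) = 7.477×10^-4 m·K/W
  R'_brass = ln(0.0879/0.0734)/(2πk) = 0.1803/(2π·93.4) = 3.072×10^-4 m·K/W
  R'_fibreglass batt = ln(0.111/0.0879)/(2πk) = 0.2333/(2π·0.0426) = 0.8717 m·K/W
  R'_expanded polystyrene = ln(0.149/0.111)/(2πk) = 0.2944/(2π·0.0372) = 1.260 m·K/W
  R'_conv,out = 1/(2πr h) = 1/(2π·0.149·15.6) = 0.06847 m·K/W
ΣR = 7.477×10^-4 + 3.072×10^-4 + 0.8717 + 1.260 + 0.06847 = 2.201 m·K/W
Q' = ΔT/ΣR = (114 °C − 7.76 °C)/2.201 = 48.27 W/m
From the inner boundary to the fibreglass batt/expanded polystyrene interface, ΣR_partial = 0.8728 m·K/W.
T_interface = T_in − Q'·ΣR_partial = 114 °C − (48.27)(0.8728) = 71.9 °C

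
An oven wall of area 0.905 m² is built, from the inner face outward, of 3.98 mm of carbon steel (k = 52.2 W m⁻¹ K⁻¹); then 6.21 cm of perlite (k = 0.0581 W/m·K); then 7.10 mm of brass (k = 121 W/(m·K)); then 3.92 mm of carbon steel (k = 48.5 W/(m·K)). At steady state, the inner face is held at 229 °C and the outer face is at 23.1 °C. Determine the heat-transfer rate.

Series thermal resistances, inner to outer:
  R_carbon steel = L/(kA) = 0.00398/(52.2·0.905) = 8.425×10^-5 K/W
  R_perlite = L/(kA) = 0.0621/(0.0581·0.905) = 1.181 K/W
  R_brass = L/(kA) = 0.00710/(121·0.905) = 6.484×10^-5 K/W
  R_carbon steel = L/(kA) = 0.00392/(48.5·0.905) = 8.931×10^-5 K/W
ΣR = 8.425×10^-5 + 1.181 + 6.484×10^-5 + 8.931×10^-5 = 1.181 K/W
Q = ΔT/ΣR = (229 °C − 23.1 °C)/1.181 = 174 W

Q = 174 W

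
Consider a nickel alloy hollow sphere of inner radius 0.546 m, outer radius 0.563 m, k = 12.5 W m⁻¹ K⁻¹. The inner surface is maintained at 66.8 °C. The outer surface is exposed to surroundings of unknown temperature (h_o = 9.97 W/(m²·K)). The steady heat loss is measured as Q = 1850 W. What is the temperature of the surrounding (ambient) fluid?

T_out = 19.6 °C

Sum the resistances:
  R_nickel alloy = (1/0.546 − 1/0.563)/(4πk) = 0.05530/(4π·12.5) = 3.521×10^-4 K/W
  R_conv,out = 1/(4πr²h) = 1/(4π·0.563²·9.97) = 0.02518 K/W
ΣR = 0.02553 K/W
ΔT = Q·ΣR = 1850 × 0.02553 = 47.23 K
Heat flows outward, so T_out = T_in − ΔT = 66.8 − 47.23 = 19.6 °C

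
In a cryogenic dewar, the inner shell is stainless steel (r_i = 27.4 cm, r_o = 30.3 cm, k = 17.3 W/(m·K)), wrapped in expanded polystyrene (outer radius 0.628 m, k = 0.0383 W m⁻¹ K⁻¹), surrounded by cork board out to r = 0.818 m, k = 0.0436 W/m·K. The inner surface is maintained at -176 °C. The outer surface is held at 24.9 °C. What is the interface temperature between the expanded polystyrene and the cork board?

T = -7.2 °C

Series thermal resistances, inner to outer:
  R_stainless steel = (1/0.274 − 1/0.303)/(4πk) = 0.3493/(4π·17.3) = 0.001607 K/W
  R_expanded polystyrene = (1/0.303 − 1/0.628)/(4πk) = 1.708/(4π·0.0383) = 3.549 K/W
  R_cork board = (1/0.628 − 1/0.818)/(4πk) = 0.3699/(4π·0.0436) = 0.6751 K/W
ΣR = 0.001607 + 3.549 + 0.6751 = 4.226 K/W
Q = ΔT/ΣR = (-176 °C − 24.9 °C)/4.226 = -47.54 W
From the inner boundary to the expanded polystyrene/cork board interface, ΣR_partial = 3.551 K/W.
T_interface = T_in − Q·ΣR_partial = -176 °C − (-47.54)(3.551) = -7.2 °C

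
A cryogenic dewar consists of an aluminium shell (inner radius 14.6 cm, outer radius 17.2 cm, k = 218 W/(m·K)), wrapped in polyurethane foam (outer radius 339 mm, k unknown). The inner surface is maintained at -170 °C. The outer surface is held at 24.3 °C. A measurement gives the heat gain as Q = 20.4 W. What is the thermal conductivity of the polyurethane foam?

ΣR = ΔT/Q = |-170 − 24.3|/20.4 = 9.525 K/W
Known resistances:
  R_aluminium = (1/0.146 − 1/0.172)/(4πk) = 1.035/(4π·218) = 3.779×10^-4 K/W
R_polyurethane foam = ΣR − ΣR_known = 9.525 − 3.779×10^-4 = 9.525 K/W
(1/r₁−1/r₂)/(4πk) = 9.525 ⇒ k = 2.864/(4π·9.525) = 0.0239 W/m·K

k = 0.0239 W/m·K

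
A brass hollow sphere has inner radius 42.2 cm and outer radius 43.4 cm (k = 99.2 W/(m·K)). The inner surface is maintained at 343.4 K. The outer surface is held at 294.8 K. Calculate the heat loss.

Q = 4πk·ΔT/(1/r₁ − 1/r₂) = 4π × 99.2 × 48.6 / (1/0.422 − 1/0.434) = 9.25×10^5 W

Q = 925 kW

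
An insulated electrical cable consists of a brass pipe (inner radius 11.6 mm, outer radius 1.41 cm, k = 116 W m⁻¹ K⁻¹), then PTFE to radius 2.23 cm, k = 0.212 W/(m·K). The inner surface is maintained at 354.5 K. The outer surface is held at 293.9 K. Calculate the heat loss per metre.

Treat each layer as a resistance in series:
  R'_brass = ln(0.0141/0.0116)/(2πk) = 0.1952/(2π·116) = 2.678×10^-4 m·K/W
  R'_PTFE = ln(0.0223/0.0141)/(2πk) = 0.4584/(2π·0.212) = 0.3441 m·K/W
ΣR = 2.678×10^-4 + 0.3441 = 0.3444 m·K/W
Q' = ΔT/ΣR = (354.5 K − 293.9 K)/0.3444 = 176 W/m

Q' = 176 W/m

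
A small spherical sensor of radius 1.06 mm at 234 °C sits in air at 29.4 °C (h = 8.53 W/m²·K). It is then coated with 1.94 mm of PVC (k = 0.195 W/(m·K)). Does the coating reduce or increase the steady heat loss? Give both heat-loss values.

increases: 0.0246 → 0.159 W

Critical radius for a sphere: r_cr = 2k/h = 0.0457 m = 4.57 cm.
Outer radius after coating: r₂ = 0.00106 + 0.00194 = 0.00300 m.
Since r₁ < r_cr and r₂ ≤ r_cr, the coating moves toward the maximum at r_cr — heat loss rises.
Bare: R = 1/(4πr₁²h) = 8303 K/W; Q = 204.6/8303 = 0.0246 W.
Coated: R = R_cond + R_conv = 1286 K/W; Q = 204.6/1286 = 0.159 W.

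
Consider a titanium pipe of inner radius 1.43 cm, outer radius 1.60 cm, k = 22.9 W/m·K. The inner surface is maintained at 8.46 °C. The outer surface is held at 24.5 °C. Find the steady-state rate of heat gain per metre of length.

Q' = 2πk·ΔT/ln(r₂/r₁) = 2π × 22.9 × 16.04 / ln(0.0160/0.0143) = 20500 W/m

Q' = 20.5 kW/m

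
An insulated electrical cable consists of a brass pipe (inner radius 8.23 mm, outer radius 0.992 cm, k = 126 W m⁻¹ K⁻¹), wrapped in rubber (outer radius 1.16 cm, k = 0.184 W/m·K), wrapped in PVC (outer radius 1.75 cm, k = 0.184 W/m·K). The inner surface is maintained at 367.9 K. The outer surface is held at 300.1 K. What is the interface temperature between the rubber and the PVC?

T = 349.2 K

Resistance network (inner→outer):
  R'_brass = ln(0.00992/0.00823)/(2πk) = 0.1868/(2π·126) = 2.359×10^-4 m·K/W
  R'_rubber = ln(0.0116/0.00992)/(2πk) = 0.1565/(2π·0.184) = 0.1353 m·K/W
  R'_PVC = ln(0.0175/0.0116)/(2πk) = 0.4112/(2π·0.184) = 0.3557 m·K/W
ΣR = 2.359×10^-4 + 0.1353 + 0.3557 = 0.4912 m·K/W
Q' = ΔT/ΣR = (367.9 K − 300.1 K)/0.4912 = 138.0 W/m
From the inner boundary to the rubber/PVC interface, ΣR_partial = 0.1355 m·K/W.
T_interface = T_in − Q'·ΣR_partial = 367.9 K − (138.0)(0.1355) = 349.2 K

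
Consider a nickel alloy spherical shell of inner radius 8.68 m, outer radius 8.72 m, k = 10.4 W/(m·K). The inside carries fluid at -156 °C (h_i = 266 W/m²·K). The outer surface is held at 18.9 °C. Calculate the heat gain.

Resistance network (inner→outer):
  R_conv,in = 1/(4πr²h) = 1/(4π·8.68²·266) = 3.971×10^-6 K/W
  R_nickel alloy = (1/8.68 − 1/8.72)/(4πk) = 5.285×10^-4/(4π·10.4) = 4.044×10^-6 K/W
ΣR = 3.971×10^-6 + 4.044×10^-6 = 8.015×10^-6 K/W
Q = ΔT/ΣR = (-156 °C − 18.9 °C)/8.015×10^-6 = -2.18×10^7 W
(Negative Q ⇒ heat flows inward; heat gain = 2.18×10^7 W.)

Q = 2.18×10^7 W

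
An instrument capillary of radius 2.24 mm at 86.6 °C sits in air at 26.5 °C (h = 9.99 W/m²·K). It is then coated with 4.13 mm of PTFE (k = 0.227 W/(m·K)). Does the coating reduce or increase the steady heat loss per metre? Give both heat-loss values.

increases: 8.45 → 18.6 W/m

Critical radius for a cylinder: r_cr = k/h = 0.0227 m = 2.27 cm.
Outer radius after coating: r₂ = 0.00224 + 0.00413 = 0.00637 m.
Since r₁ < r_cr and r₂ ≤ r_cr, the coating moves toward the maximum at r_cr — heat loss rises.
Bare: R = 1/(2πr₁h) = 7.112 m·K/W; Q = 60.1/7.112 = 8.45 W/m.
Coated: R = R_cond + R_conv = 3.234 m·K/W; Q = 60.1/3.234 = 18.6 W/m.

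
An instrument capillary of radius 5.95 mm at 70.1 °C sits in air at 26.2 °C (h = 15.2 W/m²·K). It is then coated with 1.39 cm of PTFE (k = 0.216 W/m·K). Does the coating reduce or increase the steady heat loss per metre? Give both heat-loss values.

increases: 24.9 → 31.0 W/m

Critical radius for a cylinder: r_cr = k/h = 0.0142 m = 1.42 cm.
Outer radius after coating: r₂ = 0.00595 + 0.0139 = 0.01985 m.
r₁ < r_cr < r₂: heat loss rises to a maximum at r_cr then falls. Whether the coating helps depends on whether Q(r₂) has dropped back below Q(r₁).
Bare: R = 1/(2πr₁h) = 1.760 m·K/W; Q = 43.9/1.760 = 24.9 W/m.
Coated: R = R_cond + R_conv = 1.415 m·K/W; Q = 43.9/1.415 = 31.0 W/m.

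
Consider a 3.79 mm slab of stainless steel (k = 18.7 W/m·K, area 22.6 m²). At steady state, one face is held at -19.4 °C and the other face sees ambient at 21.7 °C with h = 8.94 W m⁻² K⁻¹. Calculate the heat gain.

Q = 8.29 kW

Resistance network (inner→outer):
  R_stainless steel = L/(kA) = 0.00379/(18.7·22.6) = 8.968×10^-6 K/W
  R_conv,out = 1/(hA) = 1/(8.94·22.6) = 0.004949 K/W
ΣR = 8.968×10^-6 + 0.004949 = 0.004958 K/W
Q = ΔT/ΣR = (-19.4 °C − 21.7 °C)/0.004958 = -8290 W
(Negative Q ⇒ heat flows inward; heat gain = 8290 W.)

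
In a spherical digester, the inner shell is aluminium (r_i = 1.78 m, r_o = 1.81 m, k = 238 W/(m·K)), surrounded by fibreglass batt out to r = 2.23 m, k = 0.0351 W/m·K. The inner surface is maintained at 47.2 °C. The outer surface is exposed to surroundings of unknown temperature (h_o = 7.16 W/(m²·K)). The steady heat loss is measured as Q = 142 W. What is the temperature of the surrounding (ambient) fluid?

T_out = 13.4 °C

Sum the resistances:
  R_aluminium = (1/1.78 − 1/1.81)/(4πk) = 0.009312/(4π·238) = 3.113×10^-6 K/W
  R_fibreglass batt = (1/1.81 − 1/2.23)/(4πk) = 0.1041/(4π·0.0351) = 0.2359 K/W
  R_conv,out = 1/(4πr²h) = 1/(4π·2.23²·7.16) = 0.002235 K/W
ΣR = 0.2381 K/W
ΔT = Q·ΣR = 142 × 0.2381 = 33.81 K
Heat flows outward, so T_out = T_in − ΔT = 47.2 − 33.81 = 13.4 °C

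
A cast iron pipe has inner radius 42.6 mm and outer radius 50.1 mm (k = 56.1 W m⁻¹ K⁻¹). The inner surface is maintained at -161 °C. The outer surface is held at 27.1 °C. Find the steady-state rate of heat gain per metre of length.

Q' = 2πk·ΔT/ln(r₂/r₁) = 2π × 56.1 × 188.1 / ln(0.0501/0.0426) = 4.09×10^5 W/m

Q' = 4.09×10^5 W/m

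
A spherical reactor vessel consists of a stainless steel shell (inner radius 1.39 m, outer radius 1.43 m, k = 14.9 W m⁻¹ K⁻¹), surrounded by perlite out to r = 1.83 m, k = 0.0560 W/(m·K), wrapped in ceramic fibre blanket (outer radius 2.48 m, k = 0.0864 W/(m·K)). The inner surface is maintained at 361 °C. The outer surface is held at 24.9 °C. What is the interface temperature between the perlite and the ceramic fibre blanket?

T = 152 °C

Series thermal resistances, inner to outer:
  R_stainless steel = (1/1.39 − 1/1.43)/(4πk) = 0.02012/(4π·14.9) = 1.075×10^-4 K/W
  R_perlite = (1/1.43 − 1/1.83)/(4πk) = 0.1529/(4π·0.0560) = 0.2172 K/W
  R_ceramic fibre blanket = (1/1.83 − 1/2.48)/(4πk) = 0.1432/(4π·0.0864) = 0.1319 K/W
ΣR = 1.075×10^-4 + 0.2172 + 0.1319 = 0.3492 K/W
Q = ΔT/ΣR = (361 °C − 24.9 °C)/0.3492 = 962.5 W
From the inner boundary to the perlite/ceramic fibre blanket interface, ΣR_partial = 0.2173 K/W.
T_interface = T_in − Q·ΣR_partial = 361 °C − (962.5)(0.2173) = 152 °C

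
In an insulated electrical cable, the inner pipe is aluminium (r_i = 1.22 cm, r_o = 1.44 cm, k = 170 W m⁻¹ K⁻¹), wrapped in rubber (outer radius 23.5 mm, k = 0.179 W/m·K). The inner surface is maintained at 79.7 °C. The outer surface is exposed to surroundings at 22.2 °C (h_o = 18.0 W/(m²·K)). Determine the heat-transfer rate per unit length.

Q' = 70.8 W/m

Resistance network (inner→outer):
  R'_aluminium = ln(0.0144/0.0122)/(2πk) = 0.1658/(2π·170) = 1.552×10^-4 m·K/W
  R'_rubber = ln(0.0235/0.0144)/(2πk) = 0.4898/(2π·0.179) = 0.4355 m·K/W
  R'_conv,out = 1/(2πr h) = 1/(2π·0.0235·18.0) = 0.3763 m·K/W
ΣR = 1.552×10^-4 + 0.4355 + 0.3763 = 0.8120 m·K/W
Q' = ΔT/ΣR = (79.7 °C − 22.2 °C)/0.8120 = 70.8 W/m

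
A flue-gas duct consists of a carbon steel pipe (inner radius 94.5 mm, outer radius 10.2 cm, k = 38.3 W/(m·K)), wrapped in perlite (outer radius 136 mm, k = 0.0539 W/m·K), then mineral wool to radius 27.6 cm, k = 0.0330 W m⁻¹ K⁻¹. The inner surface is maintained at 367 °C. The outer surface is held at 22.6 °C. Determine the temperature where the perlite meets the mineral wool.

Series thermal resistances, inner to outer:
  R'_carbon steel = ln(0.102/0.0945)/(2πk) = 0.07637/(2π·38.3) = 3.174×10^-4 m·K/W
  R'_perlite = ln(0.136/0.102)/(2πk) = 0.2877/(2π·0.0539) = 0.8495 m·K/W
  R'_mineral wool = ln(0.276/0.136)/(2πk) = 0.7077/(2π·0.0330) = 3.413 m·K/W
ΣR = 3.174×10^-4 + 0.8495 + 3.413 = 4.263 m·K/W
Q' = ΔT/ΣR = (367 °C − 22.6 °C)/4.263 = 80.79 W/m
From the inner boundary to the perlite/mineral wool interface, ΣR_partial = 0.8498 m·K/W.
T_interface = T_in − Q'·ΣR_partial = 367 °C − (80.79)(0.8498) = 298 °C

T = 298 °C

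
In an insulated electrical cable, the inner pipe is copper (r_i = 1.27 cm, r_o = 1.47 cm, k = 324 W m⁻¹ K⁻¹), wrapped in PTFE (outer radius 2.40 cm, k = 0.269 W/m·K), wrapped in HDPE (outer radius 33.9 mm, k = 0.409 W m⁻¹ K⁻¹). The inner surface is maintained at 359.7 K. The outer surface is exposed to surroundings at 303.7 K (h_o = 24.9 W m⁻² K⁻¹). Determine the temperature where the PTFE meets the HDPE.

T = 333.2 K

Treat each layer as a resistance in series:
  R'_copper = ln(0.0147/0.0127)/(2πk) = 0.1462/(2π·324) = 7.184×10^-5 m·K/W
  R'_PTFE = ln(0.0240/0.0147)/(2πk) = 0.4902/(2π·0.269) = 0.2900 m·K/W
  R'_HDPE = ln(0.0339/0.0240)/(2πk) = 0.3454/(2π·0.409) = 0.1344 m·K/W
  R'_conv,out = 1/(2πr h) = 1/(2π·0.0339·24.9) = 0.1885 m·K/W
ΣR = 7.184×10^-5 + 0.2900 + 0.1344 + 0.1885 = 0.6130 m·K/W
Q' = ΔT/ΣR = (359.7 K − 303.7 K)/0.6130 = 91.35 W/m
From the inner boundary to the PTFE/HDPE interface, ΣR_partial = 0.2901 m·K/W.
T_interface = T_in − Q'·ΣR_partial = 359.7 K − (91.35)(0.2901) = 333.2 K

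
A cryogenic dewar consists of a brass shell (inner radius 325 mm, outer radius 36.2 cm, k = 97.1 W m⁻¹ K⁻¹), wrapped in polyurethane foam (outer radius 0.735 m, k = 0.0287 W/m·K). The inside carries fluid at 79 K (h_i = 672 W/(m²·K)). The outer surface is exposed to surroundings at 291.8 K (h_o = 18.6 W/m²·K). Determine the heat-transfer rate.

Resistance network (inner→outer):
  R_conv,in = 1/(4πr²h) = 1/(4π·0.325²·672) = 0.001121 K/W
  R_brass = (1/0.325 − 1/0.362)/(4πk) = 0.3145/(4π·97.1) = 2.577×10^-4 K/W
  R_polyurethane foam = (1/0.362 − 1/0.735)/(4πk) = 1.402/(4π·0.0287) = 3.887 K/W
  R_conv,out = 1/(4πr²h) = 1/(4π·0.735²·18.6) = 0.007920 K/W
ΣR = 0.001121 + 2.577×10^-4 + 3.887 + 0.007920 = 3.896 K/W
Q = ΔT/ΣR = (79 K − 291.8 K)/3.896 = -54.6 W
(Negative Q ⇒ heat flows inward; heat gain = 54.6 W.)

Q = 54.6 W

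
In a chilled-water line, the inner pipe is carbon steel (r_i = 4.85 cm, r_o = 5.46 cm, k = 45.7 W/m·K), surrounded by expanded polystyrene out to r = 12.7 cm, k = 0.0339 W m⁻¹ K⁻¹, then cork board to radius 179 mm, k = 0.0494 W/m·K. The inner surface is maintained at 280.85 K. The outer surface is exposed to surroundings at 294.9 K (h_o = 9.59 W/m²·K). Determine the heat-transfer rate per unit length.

Series thermal resistances, inner to outer:
  R'_carbon steel = ln(0.0546/0.0485)/(2πk) = 0.1185/(2π·45.7) = 4.126×10^-4 m·K/W
  R'_expanded polystyrene = ln(0.127/0.0546)/(2πk) = 0.8442/(2π·0.0339) = 3.963 m·K/W
  R'_cork board = ln(0.179/0.127)/(2πk) = 0.3432/(2π·0.0494) = 1.106 m·K/W
  R'_conv,out = 1/(2πr h) = 1/(2π·0.179·9.59) = 0.09271 m·K/W
ΣR = 4.126×10^-4 + 3.963 + 1.106 + 0.09271 = 5.162 m·K/W
Q' = ΔT/ΣR = (280.85 K − 294.9 K)/5.162 = -2.72 W/m
(Negative Q' ⇒ heat flows inward; heat gain = 2.72 W/m.)

Q' = 2.72 W/m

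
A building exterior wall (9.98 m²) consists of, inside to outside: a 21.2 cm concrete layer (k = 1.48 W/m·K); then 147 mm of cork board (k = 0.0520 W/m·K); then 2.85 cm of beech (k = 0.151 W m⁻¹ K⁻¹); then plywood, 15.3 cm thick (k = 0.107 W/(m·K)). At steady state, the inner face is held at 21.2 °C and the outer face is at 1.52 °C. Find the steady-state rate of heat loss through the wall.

Resistance network (inner→outer):
  R_concrete = L/(kA) = 0.212/(1.48·9.98) = 0.01435 K/W
  R_cork board = L/(kA) = 0.147/(0.0520·9.98) = 0.2833 K/W
  R_beech = L/(kA) = 0.0285/(0.151·9.98) = 0.01891 K/W
  R_plywood = L/(kA) = 0.153/(0.107·9.98) = 0.1433 K/W
ΣR = 0.01435 + 0.2833 + 0.01891 + 0.1433 = 0.4599 K/W
Q = ΔT/ΣR = (21.2 °C − 1.52 °C)/0.4599 = 42.8 W

Q = 42.8 W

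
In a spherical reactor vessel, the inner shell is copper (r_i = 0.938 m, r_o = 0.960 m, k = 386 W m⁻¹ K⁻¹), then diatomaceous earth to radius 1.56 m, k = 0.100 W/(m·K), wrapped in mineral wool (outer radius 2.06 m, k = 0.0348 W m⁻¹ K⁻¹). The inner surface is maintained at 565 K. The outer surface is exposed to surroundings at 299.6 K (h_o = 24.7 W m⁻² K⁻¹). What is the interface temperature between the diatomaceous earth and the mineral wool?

T = 440 K

Series thermal resistances, inner to outer:
  R_copper = (1/0.938 − 1/0.960)/(4πk) = 0.02443/(4π·386) = 5.037×10^-6 K/W
  R_diatomaceous earth = (1/0.960 − 1/1.56)/(4πk) = 0.4006/(4π·0.100) = 0.3188 K/W
  R_mineral wool = (1/1.56 − 1/2.06)/(4πk) = 0.1556/(4π·0.0348) = 0.3558 K/W
  R_conv,out = 1/(4πr²h) = 1/(4π·2.06²·24.7) = 7.592×10^-4 K/W
ΣR = 5.037×10^-6 + 0.3188 + 0.3558 + 7.592×10^-4 = 0.6754 K/W
Q = ΔT/ΣR = (565 K − 299.6 K)/0.6754 = 393.0 W
From the inner boundary to the diatomaceous earth/mineral wool interface, ΣR_partial = 0.3188 K/W.
T_interface = T_in − Q·ΣR_partial = 565 K − (393.0)(0.3188) = 440 K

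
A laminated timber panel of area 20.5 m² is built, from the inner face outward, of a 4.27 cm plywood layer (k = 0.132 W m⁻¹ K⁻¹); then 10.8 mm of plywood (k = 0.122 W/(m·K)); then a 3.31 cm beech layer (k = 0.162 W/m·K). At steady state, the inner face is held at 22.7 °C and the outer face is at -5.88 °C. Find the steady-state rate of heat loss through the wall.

Q = 951 W

Series thermal resistances, inner to outer:
  R_plywood = L/(kA) = 0.0427/(0.132·20.5) = 0.01578 K/W
  R_plywood = L/(kA) = 0.0108/(0.122·20.5) = 0.004318 K/W
  R_beech = L/(kA) = 0.0331/(0.162·20.5) = 0.009967 K/W
ΣR = 0.01578 + 0.004318 + 0.009967 = 0.03006 K/W
Q = ΔT/ΣR = (22.7 °C − -5.88 °C)/0.03006 = 951 W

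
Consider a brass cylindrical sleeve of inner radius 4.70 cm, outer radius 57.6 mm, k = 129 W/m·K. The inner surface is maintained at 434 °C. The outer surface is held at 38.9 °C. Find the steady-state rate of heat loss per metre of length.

Q' = 1570 kW/m

Q' = 2πk·ΔT/ln(r₂/r₁) = 2π × 129 × 395.1 / ln(0.0576/0.0470) = 1.57×10^6 W/m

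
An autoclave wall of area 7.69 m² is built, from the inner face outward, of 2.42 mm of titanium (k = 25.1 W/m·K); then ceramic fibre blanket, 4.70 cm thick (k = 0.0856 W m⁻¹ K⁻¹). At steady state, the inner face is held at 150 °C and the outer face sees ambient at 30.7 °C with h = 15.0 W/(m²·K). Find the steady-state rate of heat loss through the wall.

Q = 1490 W

Series thermal resistances, inner to outer:
  R_titanium = L/(kA) = 0.00242/(25.1·7.69) = 1.254×10^-5 K/W
  R_ceramic fibre blanket = L/(kA) = 0.0470/(0.0856·7.69) = 0.07140 K/W
  R_conv,out = 1/(hA) = 1/(15.0·7.69) = 0.008669 K/W
ΣR = 1.254×10^-5 + 0.07140 + 0.008669 = 0.08008 K/W
Q = ΔT/ΣR = (150 °C − 30.7 °C)/0.08008 = 1490 W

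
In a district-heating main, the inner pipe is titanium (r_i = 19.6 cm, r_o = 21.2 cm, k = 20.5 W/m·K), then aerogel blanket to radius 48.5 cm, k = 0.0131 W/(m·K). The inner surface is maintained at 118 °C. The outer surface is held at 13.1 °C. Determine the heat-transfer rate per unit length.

Q' = 10.4 W/m

Resistance network (inner→outer):
  R'_titanium = ln(0.212/0.196)/(2πk) = 0.07847/(2π·20.5) = 6.092×10^-4 m·K/W
  R'_aerogel blanket = ln(0.485/0.212)/(2πk) = 0.8276/(2π·0.0131) = 10.05 m·K/W
ΣR = 6.092×10^-4 + 10.05 = 10.05 m·K/W
Q' = ΔT/ΣR = (118 °C − 13.1 °C)/10.05 = 10.4 W/m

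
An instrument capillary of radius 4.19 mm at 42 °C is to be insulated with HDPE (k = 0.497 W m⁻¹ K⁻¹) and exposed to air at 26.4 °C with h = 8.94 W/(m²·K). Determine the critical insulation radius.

r_cr = 5.56 cm

For a cylinder, r_cr = k_ins/h = 0.497/8.94 = 0.0556 m = 5.56 cm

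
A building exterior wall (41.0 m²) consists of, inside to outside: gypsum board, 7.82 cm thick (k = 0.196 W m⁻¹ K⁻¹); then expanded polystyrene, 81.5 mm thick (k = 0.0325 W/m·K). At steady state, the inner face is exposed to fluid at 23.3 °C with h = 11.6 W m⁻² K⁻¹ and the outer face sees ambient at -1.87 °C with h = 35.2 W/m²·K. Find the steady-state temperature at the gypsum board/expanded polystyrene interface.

T = 19.3 °C

Treat each layer as a resistance in series:
  R_conv,in = 1/(hA) = 1/(11.6·41.0) = 0.002103 K/W
  R_gypsum board = L/(kA) = 0.0782/(0.196·41.0) = 0.009731 K/W
  R_expanded polystyrene = L/(kA) = 0.0815/(0.0325·41.0) = 0.06116 K/W
  R_conv,out = 1/(hA) = 1/(35.2·41.0) = 6.929×10^-4 K/W
ΣR = 0.002103 + 0.009731 + 0.06116 + 6.929×10^-4 = 0.07369 K/W
Q = ΔT/ΣR = (23.3 °C − -1.87 °C)/0.07369 = 341.6 W
From the inner boundary to the gypsum board/expanded polystyrene interface, ΣR_partial = 0.01183 K/W.
T_interface = T_in − Q·ΣR_partial = 23.3 °C − (341.6)(0.01183) = 19.3 °C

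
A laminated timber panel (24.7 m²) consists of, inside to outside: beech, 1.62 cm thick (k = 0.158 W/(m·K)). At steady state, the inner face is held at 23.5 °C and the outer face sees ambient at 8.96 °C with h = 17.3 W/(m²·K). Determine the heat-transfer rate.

Resistance network (inner→outer):
  R_beech = L/(kA) = 0.0162/(0.158·24.7) = 0.004151 K/W
  R_conv,out = 1/(hA) = 1/(17.3·24.7) = 0.002340 K/W
ΣR = 0.004151 + 0.002340 = 0.006491 K/W
Q = ΔT/ΣR = (23.5 °C − 8.96 °C)/0.006491 = 2240 W

Q = 2.24 kW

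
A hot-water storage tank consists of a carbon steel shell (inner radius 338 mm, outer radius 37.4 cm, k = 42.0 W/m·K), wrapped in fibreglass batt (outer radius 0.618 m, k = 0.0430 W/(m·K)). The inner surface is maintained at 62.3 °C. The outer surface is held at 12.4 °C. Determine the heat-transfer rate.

Series thermal resistances, inner to outer:
  R_carbon steel = (1/0.338 − 1/0.374)/(4πk) = 0.2848/(4π·42.0) = 5.396×10^-4 K/W
  R_fibreglass batt = (1/0.374 − 1/0.618)/(4πk) = 1.056/(4π·0.0430) = 1.954 K/W
ΣR = 5.396×10^-4 + 1.954 = 1.955 K/W
Q = ΔT/ΣR = (62.3 °C − 12.4 °C)/1.955 = 25.5 W

Q = 25.5 W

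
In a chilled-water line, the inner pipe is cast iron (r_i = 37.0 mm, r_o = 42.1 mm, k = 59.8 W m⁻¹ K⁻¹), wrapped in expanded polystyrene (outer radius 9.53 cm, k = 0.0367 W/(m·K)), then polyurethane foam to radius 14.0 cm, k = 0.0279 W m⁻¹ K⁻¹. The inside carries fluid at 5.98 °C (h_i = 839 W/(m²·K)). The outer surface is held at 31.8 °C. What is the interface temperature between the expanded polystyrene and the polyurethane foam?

Resistance network (inner→outer):
  R'_conv,in = 1/(2πr h) = 1/(2π·0.0370·839) = 0.005127 m·K/W
  R'_cast iron = ln(0.0421/0.0370)/(2πk) = 0.1291/(2π·59.8) = 3.437×10^-4 m·K/W
  R'_expanded polystyrene = ln(0.0953/0.0421)/(2πk) = 0.8170/(2π·0.0367) = 3.543 m·K/W
  R'_polyurethane foam = ln(0.140/0.0953)/(2πk) = 0.3846/(2π·0.0279) = 2.194 m·K/W
ΣR = 0.005127 + 3.437×10^-4 + 3.543 + 2.194 = 5.742 m·K/W
Q' = ΔT/ΣR = (5.98 °C − 31.8 °C)/5.742 = -4.497 W/m
From the inner boundary to the expanded polystyrene/polyurethane foam interface, ΣR_partial = 3.548 m·K/W.
T_interface = T_in − Q'·ΣR_partial = 5.98 °C − (-4.497)(3.548) = 21.9 °C

T = 21.9 °C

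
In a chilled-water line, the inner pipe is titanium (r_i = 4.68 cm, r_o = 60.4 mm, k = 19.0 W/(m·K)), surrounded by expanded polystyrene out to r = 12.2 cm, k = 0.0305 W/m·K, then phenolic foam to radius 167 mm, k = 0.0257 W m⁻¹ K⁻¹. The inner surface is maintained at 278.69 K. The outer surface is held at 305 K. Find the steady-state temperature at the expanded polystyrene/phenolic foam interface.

T = 295.9 K

Series thermal resistances, inner to outer:
  R'_titanium = ln(0.0604/0.0468)/(2πk) = 0.2551/(2π·19.0) = 0.002137 m·K/W
  R'_expanded polystyrene = ln(0.122/0.0604)/(2πk) = 0.7030/(2π·0.0305) = 3.669 m·K/W
  R'_phenolic foam = ln(0.167/0.122)/(2πk) = 0.3140/(2π·0.0257) = 1.944 m·K/W
ΣR = 0.002137 + 3.669 + 1.944 = 5.615 m·K/W
Q' = ΔT/ΣR = (278.69 K − 305 K)/5.615 = -4.686 W/m
From the inner boundary to the expanded polystyrene/phenolic foam interface, ΣR_partial = 3.671 m·K/W.
T_interface = T_in − Q'·ΣR_partial = 278.69 K − (-4.686)(3.671) = 295.9 K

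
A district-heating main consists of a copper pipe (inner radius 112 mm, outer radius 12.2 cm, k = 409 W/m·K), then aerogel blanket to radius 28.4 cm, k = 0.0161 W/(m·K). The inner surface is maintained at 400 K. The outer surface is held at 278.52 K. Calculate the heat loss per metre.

Q' = 14.5 W/m

Series thermal resistances, inner to outer:
  R'_copper = ln(0.122/0.112)/(2πk) = 0.08552/(2π·409) = 3.328×10^-5 m·K/W
  R'_aerogel blanket = ln(0.284/0.122)/(2πk) = 0.8450/(2π·0.0161) = 8.353 m·K/W
ΣR = 3.328×10^-5 + 8.353 = 8.353 m·K/W
Q' = ΔT/ΣR = (400 K − 278.52 K)/8.353 = 14.5 W/m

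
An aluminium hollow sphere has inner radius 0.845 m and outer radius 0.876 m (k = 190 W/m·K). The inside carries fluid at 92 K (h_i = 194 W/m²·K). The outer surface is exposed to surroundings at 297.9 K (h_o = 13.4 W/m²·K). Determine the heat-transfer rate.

Series thermal resistances, inner to outer:
  R_conv,in = 1/(4πr²h) = 1/(4π·0.845²·194) = 5.745×10^-4 K/W
  R_aluminium = (1/0.845 − 1/0.876)/(4πk) = 0.04188/(4π·190) = 1.754×10^-5 K/W
  R_conv,out = 1/(4πr²h) = 1/(4π·0.876²·13.4) = 0.007739 K/W
ΣR = 5.745×10^-4 + 1.754×10^-5 + 0.007739 = 0.008331 K/W
Q = ΔT/ΣR = (92 K − 297.9 K)/0.008331 = -24700 W
(Negative Q ⇒ heat flows inward; heat gain = 24700 W.)

Q = 24700 W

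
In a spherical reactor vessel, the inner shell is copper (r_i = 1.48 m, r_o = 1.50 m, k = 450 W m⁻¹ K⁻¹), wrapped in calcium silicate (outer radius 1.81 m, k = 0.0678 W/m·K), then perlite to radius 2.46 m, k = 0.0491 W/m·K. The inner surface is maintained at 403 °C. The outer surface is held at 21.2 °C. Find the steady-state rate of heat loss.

Resistance network (inner→outer):
  R_copper = (1/1.48 − 1/1.50)/(4πk) = 0.009009/(4π·450) = 1.593×10^-6 K/W
  R_calcium silicate = (1/1.50 − 1/1.81)/(4πk) = 0.1142/(4π·0.0678) = 0.1340 K/W
  R_perlite = (1/1.81 − 1/2.46)/(4πk) = 0.1460/(4π·0.0491) = 0.2366 K/W
ΣR = 1.593×10^-6 + 0.1340 + 0.2366 = 0.3706 K/W
Q = ΔT/ΣR = (403 °C − 21.2 °C)/0.3706 = 1030 W

Q = 1030 W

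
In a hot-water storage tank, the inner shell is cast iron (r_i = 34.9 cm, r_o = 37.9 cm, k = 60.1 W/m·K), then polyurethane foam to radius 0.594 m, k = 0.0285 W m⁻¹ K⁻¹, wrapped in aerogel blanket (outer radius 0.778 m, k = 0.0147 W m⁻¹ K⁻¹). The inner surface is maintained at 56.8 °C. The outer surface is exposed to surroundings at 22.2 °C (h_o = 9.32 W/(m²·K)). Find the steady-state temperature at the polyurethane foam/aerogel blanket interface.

T = 37.7 °C

Treat each layer as a resistance in series:
  R_cast iron = (1/0.349 − 1/0.379)/(4πk) = 0.2268/(4π·60.1) = 3.003×10^-4 K/W
  R_polyurethane foam = (1/0.379 − 1/0.594)/(4πk) = 0.9550/(4π·0.0285) = 2.667 K/W
  R_aerogel blanket = (1/0.594 − 1/0.778)/(4πk) = 0.3982/(4π·0.0147) = 2.155 K/W
  R_conv,out = 1/(4πr²h) = 1/(4π·0.778²·9.32) = 0.01411 K/W
ΣR = 3.003×10^-4 + 2.667 + 2.155 + 0.01411 = 4.836 K/W
Q = ΔT/ΣR = (56.8 °C − 22.2 °C)/4.836 = 7.155 W
From the inner boundary to the polyurethane foam/aerogel blanket interface, ΣR_partial = 2.667 K/W.
T_interface = T_in − Q·ΣR_partial = 56.8 °C − (7.155)(2.667) = 37.7 °C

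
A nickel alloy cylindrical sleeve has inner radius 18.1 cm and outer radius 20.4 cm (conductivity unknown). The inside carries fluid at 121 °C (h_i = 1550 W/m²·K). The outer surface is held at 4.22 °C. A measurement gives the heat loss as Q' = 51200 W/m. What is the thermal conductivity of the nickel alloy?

k = 11.1 W/m·K

ΣR = ΔT/Q' = |121 − 4.22|/51200 = 0.002281 m·K/W
Known resistances:
  R'_conv,in = 1/(2πr h) = 1/(2π·0.181·1550) = 5.673×10^-4 m·K/W
R_nickel alloy = ΣR − ΣR_known = 0.002281 − 5.673×10^-4 = 0.001714 m·K/W
ln(r₂/r₁)/(2πk) = 0.001714 ⇒ k = 0.1196/(2π·0.001714) = 11.1 W/m·K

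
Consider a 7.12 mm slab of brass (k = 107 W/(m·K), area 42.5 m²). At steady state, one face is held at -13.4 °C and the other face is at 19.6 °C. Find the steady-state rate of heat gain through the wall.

Q = kA·ΔT/L = 107 × 42.5 × |-13.4 °C − 19.6 °C| / 0.00712 = 2.11×10^7 W

Q = 2.11×10^7 W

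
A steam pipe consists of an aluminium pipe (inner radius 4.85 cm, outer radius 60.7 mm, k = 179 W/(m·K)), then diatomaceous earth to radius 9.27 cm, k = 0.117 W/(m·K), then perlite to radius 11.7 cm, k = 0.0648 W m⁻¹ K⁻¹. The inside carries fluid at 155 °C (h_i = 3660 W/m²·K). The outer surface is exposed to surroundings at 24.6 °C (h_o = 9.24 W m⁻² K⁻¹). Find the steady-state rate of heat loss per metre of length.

Resistance network (inner→outer):
  R'_conv,in = 1/(2πr h) = 1/(2π·0.0485·3660) = 8.966×10^-4 m·K/W
  R'_aluminium = ln(0.0607/0.0485)/(2πk) = 0.2244/(2π·179) = 1.995×10^-4 m·K/W
  R'_diatomaceous earth = ln(0.0927/0.0607)/(2πk) = 0.4234/(2π·0.117) = 0.5760 m·K/W
  R'_perlite = ln(0.117/0.0927)/(2πk) = 0.2328/(2π·0.0648) = 0.5718 m·K/W
  R'_conv,out = 1/(2πr h) = 1/(2π·0.117·9.24) = 0.1472 m·K/W
ΣR = 8.966×10^-4 + 1.995×10^-4 + 0.5760 + 0.5718 + 0.1472 = 1.296 m·K/W
Q' = ΔT/ΣR = (155 °C − 24.6 °C)/1.296 = 101 W/m

Q' = 101 W/m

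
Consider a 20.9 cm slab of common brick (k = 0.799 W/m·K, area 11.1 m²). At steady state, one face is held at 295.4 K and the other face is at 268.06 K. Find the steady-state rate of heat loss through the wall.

Q = 1160 W

Q = kA·ΔT/L = 0.799 × 11.1 × |295.4 K − 268.06 K| / 0.209 = 1160 W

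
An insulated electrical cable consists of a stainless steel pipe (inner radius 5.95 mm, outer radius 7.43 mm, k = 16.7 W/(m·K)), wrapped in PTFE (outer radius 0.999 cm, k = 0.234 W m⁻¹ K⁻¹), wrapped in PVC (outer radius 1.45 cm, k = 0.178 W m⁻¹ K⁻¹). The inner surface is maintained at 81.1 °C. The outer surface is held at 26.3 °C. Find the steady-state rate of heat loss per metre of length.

Q' = 102 W/m

Treat each layer as a resistance in series:
  R'_stainless steel = ln(0.00743/0.00595)/(2πk) = 0.2221/(2π·16.7) = 0.002117 m·K/W
  R'_PTFE = ln(0.00999/0.00743)/(2πk) = 0.2961/(2π·0.234) = 0.2014 m·K/W
  R'_PVC = ln(0.0145/0.00999)/(2πk) = 0.3726/(2π·0.178) = 0.3331 m·K/W
ΣR = 0.002117 + 0.2014 + 0.3331 = 0.5366 m·K/W
Q' = ΔT/ΣR = (81.1 °C − 26.3 °C)/0.5366 = 102 W/m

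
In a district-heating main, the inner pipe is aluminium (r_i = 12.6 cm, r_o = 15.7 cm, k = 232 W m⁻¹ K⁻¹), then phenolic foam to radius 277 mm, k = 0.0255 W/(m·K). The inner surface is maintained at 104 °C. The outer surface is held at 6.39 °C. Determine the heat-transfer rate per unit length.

Q' = 27.5 W/m

Series thermal resistances, inner to outer:
  R'_aluminium = ln(0.157/0.126)/(2πk) = 0.2200/(2π·232) = 1.509×10^-4 m·K/W
  R'_phenolic foam = ln(0.277/0.157)/(2πk) = 0.5678/(2π·0.0255) = 3.544 m·K/W
ΣR = 1.509×10^-4 + 3.544 = 3.544 m·K/W
Q' = ΔT/ΣR = (104 °C − 6.39 °C)/3.544 = 27.5 W/m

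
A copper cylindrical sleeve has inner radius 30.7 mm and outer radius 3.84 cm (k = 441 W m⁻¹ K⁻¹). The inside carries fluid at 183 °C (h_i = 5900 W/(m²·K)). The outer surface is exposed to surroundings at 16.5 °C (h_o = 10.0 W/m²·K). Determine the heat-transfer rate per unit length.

Series thermal resistances, inner to outer:
  R'_conv,in = 1/(2πr h) = 1/(2π·0.0307·5900) = 8.787×10^-4 m·K/W
  R'_copper = ln(0.0384/0.0307)/(2πk) = 0.2238/(2π·441) = 8.077×10^-5 m·K/W
  R'_conv,out = 1/(2πr h) = 1/(2π·0.0384·10.0) = 0.4145 m·K/W
ΣR = 8.787×10^-4 + 8.077×10^-5 + 0.4145 = 0.4155 m·K/W
Q' = ΔT/ΣR = (183 °C − 16.5 °C)/0.4155 = 401 W/m

Q' = 401 W/m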